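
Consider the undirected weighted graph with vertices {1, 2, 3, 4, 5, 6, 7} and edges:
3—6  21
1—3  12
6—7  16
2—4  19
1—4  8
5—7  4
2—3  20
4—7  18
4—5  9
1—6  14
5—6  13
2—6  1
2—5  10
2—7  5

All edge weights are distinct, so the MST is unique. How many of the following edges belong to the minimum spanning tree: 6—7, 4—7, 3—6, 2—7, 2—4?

1

Sort edges by weight, then run Kruskal:
2—6 (1): add. Components now {1} {2,6} {3} {4} {5} {7}
5—7 (4): add. Components now {1} {2,6} {3} {4} {5,7}
2—7 (5): add. Components now {1} {2,5,6,7} {3} {4}
1—4 (8): add. Components now {1,4} {2,5,6,7} {3}
4—5 (9): add. Components now {1,2,4,5,6,7} {3}
2—5 (10): skip — 2 and 5 already connected.
1—3 (12): add. Components now {1,2,3,4,5,6,7}
MST edge set: {2—6, 5—7, 2—7, 1—4, 4—5, 1—3}.
Of the listed edges, {2—7} are in the MST → 1.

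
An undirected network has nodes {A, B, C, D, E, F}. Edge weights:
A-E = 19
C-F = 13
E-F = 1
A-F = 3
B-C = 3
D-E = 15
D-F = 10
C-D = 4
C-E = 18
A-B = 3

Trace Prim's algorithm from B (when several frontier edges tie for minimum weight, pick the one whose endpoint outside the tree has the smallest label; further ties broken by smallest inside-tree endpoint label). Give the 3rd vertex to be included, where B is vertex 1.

Prim, starting at B.
Step 1: cheapest edge leaving the tree is A-B (3); add A.
Step 2: cheapest edge leaving the tree is B-C (3); add C.
Step 3: cheapest edge leaving the tree is A-F (3); add F.
Step 4: cheapest edge leaving the tree is E-F (1); add E.
Step 5: cheapest edge leaving the tree is C-D (4); add D.
Vertex order: B, A, C, F, E, D. The 3rd vertex is C.

C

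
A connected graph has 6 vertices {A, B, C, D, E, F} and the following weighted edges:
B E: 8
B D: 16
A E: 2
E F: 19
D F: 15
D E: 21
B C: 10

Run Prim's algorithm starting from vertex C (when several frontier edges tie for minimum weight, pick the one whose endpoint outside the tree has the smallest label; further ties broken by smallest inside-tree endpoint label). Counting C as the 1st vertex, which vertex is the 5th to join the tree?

D

Grow the tree from C using Prim:
Step 1: frontier [B C 10] → take B C (10); add B.
Step 2: frontier [B E 8, B D 16] → take B E (8); add E.
Step 3: frontier [B D 16, A E 2, E F 19, D E 21] → take A E (2); add A.
Step 4: frontier [B D 16, E F 19, D E 21] → take B D (16); add D.
Step 5: frontier [D F 15, E F 19] → take D F (15); add F.
Vertex order: C, B, E, A, D, F. The 5th vertex is D.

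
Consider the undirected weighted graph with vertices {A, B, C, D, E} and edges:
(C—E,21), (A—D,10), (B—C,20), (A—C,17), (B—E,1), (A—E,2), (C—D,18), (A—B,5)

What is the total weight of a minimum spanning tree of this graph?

30

Kruskal's algorithm — process edges by increasing weight (ties by edge label):
B—E (1): add — endpoints in different components.
A—E (2): add — endpoints in different components.
A—B (5): skip — A and B already connected.
A—D (10): add — endpoints in different components.
A—C (17): add — endpoints in different components.
MST edges: B—E, A—E, A—D, A—C; total weight 1+2+10+17 = 30.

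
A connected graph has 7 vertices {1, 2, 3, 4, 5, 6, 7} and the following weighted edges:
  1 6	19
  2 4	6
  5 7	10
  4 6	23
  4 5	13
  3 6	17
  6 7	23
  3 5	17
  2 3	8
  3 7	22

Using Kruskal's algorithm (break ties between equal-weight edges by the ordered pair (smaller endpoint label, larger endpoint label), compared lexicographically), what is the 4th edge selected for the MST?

4-5

Kruskal: consider edges lightest-first.
2 4 (6): add — endpoints in different components.
2 3 (8): add — endpoints in different components.
5 7 (10): add — endpoints in different components.
4 5 (13): add — endpoints in different components.
3 5 (17): skip — 3 and 5 already connected.
3 6 (17): add — endpoints in different components.
1 6 (19): add — endpoints in different components.
The 4th edge added is 4 5.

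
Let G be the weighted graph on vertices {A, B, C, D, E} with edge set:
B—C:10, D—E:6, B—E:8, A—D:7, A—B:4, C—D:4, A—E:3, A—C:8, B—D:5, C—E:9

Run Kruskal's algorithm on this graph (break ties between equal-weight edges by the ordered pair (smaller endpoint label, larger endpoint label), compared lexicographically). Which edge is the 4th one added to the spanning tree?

Kruskal's algorithm — process edges by increasing weight (ties by edge label):
A—E (3): add. Components now {A,E} {B} {C} {D}
A—B (4): add. Components now {A,B,E} {C} {D}
C—D (4): add. Components now {A,B,E} {C,D}
B—D (5): add. Components now {A,B,C,D,E}
The 4th edge added is B—D.

B-D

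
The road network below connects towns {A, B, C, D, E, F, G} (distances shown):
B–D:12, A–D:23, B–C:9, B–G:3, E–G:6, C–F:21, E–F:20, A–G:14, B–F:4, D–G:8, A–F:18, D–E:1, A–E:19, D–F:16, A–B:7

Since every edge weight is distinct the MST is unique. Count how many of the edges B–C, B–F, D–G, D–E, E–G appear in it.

4

Kruskal: consider edges lightest-first.
D–E (1): add. Components now {A} {B} {C} {D,E} {F} {G}
B–G (3): add. Components now {A} {B,G} {C} {D,E} {F}
B–F (4): add. Components now {A} {B,F,G} {C} {D,E}
E–G (6): add. Components now {A} {B,D,E,F,G} {C}
A–B (7): add. Components now {A,B,D,E,F,G} {C}
D–G (8): skip — D and G already connected.
B–C (9): add. Components now {A,B,C,D,E,F,G}
MST edge set: {D–E, B–G, B–F, E–G, A–B, B–C}.
Of the listed edges, {B–C, B–F, D–E, E–G} are in the MST → 4.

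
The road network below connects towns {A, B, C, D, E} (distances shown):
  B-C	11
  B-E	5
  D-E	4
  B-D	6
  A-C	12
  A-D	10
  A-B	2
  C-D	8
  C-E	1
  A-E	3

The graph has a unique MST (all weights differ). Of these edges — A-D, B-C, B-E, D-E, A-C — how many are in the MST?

Kruskal: consider edges lightest-first.
C-E (1): add — endpoints in different components.
A-B (2): add — endpoints in different components.
A-E (3): add — endpoints in different components.
D-E (4): add — endpoints in different components.
MST edge set: {C-E, A-B, A-E, D-E}.
Of the listed edges, {D-E} are in the MST → 1.

1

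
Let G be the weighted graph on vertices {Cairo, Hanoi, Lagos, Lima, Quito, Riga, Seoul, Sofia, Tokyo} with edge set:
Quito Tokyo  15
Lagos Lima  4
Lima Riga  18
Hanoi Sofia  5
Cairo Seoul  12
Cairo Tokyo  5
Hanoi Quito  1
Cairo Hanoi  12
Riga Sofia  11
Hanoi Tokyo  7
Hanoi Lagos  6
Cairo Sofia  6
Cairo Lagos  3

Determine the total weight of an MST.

Grow the tree from Sofia using Prim:
Step 1: frontier [Hanoi Sofia 5, Cairo Sofia 6, Riga Sofia 11] → take Hanoi Sofia (5); add Hanoi.
Step 2: frontier [Hanoi Quito 1, Hanoi Lagos 6, Hanoi Tokyo 7, Cairo Hanoi 12, Cairo Sofia 6, Riga Sofia 11] → take Hanoi Quito (1); add Quito.
Step 3: frontier [Hanoi Lagos 6, Hanoi Tokyo 7, Cairo Hanoi 12, Quito Tokyo 15, Cairo Sofia 6, Riga Sofia 11] → take Cairo Sofia (6); add Cairo.
Step 4: frontier [Cairo Lagos 3, Cairo Tokyo 5, Cairo Seoul 12, Hanoi Lagos 6, Hanoi Tokyo 7, Quito Tokyo 15, Riga Sofia 11] → take Cairo Lagos (3); add Lagos.
Step 5: frontier [Cairo Tokyo 5, Cairo Seoul 12, Hanoi Tokyo 7, Lagos Lima 4, Quito Tokyo 15, Riga Sofia 11] → take Lagos Lima (4); add Lima.
Step 6: frontier [Cairo Tokyo 5, Cairo Seoul 12, Hanoi Tokyo 7, Lima Riga 18, Quito Tokyo 15, Riga Sofia 11] → take Cairo Tokyo (5); add Tokyo.
Step 7: frontier [Cairo Seoul 12, Lima Riga 18, Riga Sofia 11] → take Riga Sofia (11); add Riga.
Step 8: frontier [Cairo Seoul 12] → take Cairo Seoul (12); add Seoul.
MST edges: Hanoi Sofia, Hanoi Quito, Cairo Sofia, Cairo Lagos, Lagos Lima, Cairo Tokyo, Riga Sofia, Cairo Seoul; total weight 5+1+6+3+4+5+11+12 = 47.

47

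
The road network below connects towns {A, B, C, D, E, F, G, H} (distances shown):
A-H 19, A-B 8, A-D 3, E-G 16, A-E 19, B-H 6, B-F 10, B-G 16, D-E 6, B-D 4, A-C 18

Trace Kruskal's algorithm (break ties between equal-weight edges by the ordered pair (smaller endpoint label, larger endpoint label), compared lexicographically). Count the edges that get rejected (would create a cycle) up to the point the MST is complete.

Sort edges by weight, then run Kruskal:
A-D (3): add — endpoints in different components.
B-D (4): add — endpoints in different components.
B-H (6): add — endpoints in different components.
D-E (6): add — endpoints in different components.
A-B (8): skip — A and B already connected.
B-F (10): add — endpoints in different components.
B-G (16): add — endpoints in different components.
E-G (16): skip — E and G already connected.
A-C (18): add — endpoints in different components.
Edges rejected before the tree was complete: 2.

2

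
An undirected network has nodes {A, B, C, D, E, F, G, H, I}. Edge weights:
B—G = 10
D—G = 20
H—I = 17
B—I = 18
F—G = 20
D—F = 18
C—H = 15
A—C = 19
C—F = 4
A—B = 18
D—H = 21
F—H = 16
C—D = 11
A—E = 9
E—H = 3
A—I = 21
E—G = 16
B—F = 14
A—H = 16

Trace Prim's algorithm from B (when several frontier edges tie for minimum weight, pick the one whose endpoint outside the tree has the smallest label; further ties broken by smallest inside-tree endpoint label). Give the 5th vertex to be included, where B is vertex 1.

D

Prim's algorithm from B:
Step 1: cheapest edge leaving the tree is B—G (10); add G.
Step 2: cheapest edge leaving the tree is B—F (14); add F.
Step 3: cheapest edge leaving the tree is C—F (4); add C.
Step 4: cheapest edge leaving the tree is C—D (11); add D.
Step 5: cheapest edge leaving the tree is C—H (15); add H.
Step 6: cheapest edge leaving the tree is E—H (3); add E.
Step 7: cheapest edge leaving the tree is A—E (9); add A.
Step 8: cheapest edge leaving the tree is H—I (17); add I.
Vertex order: B, G, F, C, D, H, E, A, I. The 5th vertex is D.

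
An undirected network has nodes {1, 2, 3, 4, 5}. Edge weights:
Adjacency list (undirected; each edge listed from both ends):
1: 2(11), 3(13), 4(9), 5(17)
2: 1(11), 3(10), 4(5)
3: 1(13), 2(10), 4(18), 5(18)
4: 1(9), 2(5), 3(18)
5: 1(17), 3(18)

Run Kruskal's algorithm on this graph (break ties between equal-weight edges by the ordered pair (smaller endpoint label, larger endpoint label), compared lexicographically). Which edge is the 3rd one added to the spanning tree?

Kruskal's algorithm — process edges by increasing weight (ties by edge label):
2-4 (5): add. Components now {1} {2,4} {3} {5}
1-4 (9): add. Components now {1,2,4} {3} {5}
2-3 (10): add. Components now {1,2,3,4} {5}
1-2 (11): skip — 1 and 2 already connected.
1-3 (13): skip — 1 and 3 already connected.
1-5 (17): add. Components now {1,2,3,4,5}
The 3rd edge added is 2-3.

2-3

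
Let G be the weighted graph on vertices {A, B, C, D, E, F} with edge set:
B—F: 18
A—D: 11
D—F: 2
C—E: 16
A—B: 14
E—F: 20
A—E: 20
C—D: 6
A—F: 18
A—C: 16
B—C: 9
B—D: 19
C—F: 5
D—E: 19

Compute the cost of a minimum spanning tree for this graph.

43

Prim, starting at D.
Step 1: frontier [D—F 2, C—D 6, A—D 11, B—D 19, D—E 19] → take D—F (2); add F.
Step 2: frontier [C—D 6, A—D 11, B—D 19, D—E 19, C—F 5, A—F 18, B—F 18, E—F 20] → take C—F (5); add C.
Step 3: frontier [B—C 9, A—C 16, C—E 16, A—D 11, B—D 19, D—E 19, A—F 18, B—F 18, E—F 20] → take B—C (9); add B.
Step 4: frontier [A—B 14, A—C 16, C—E 16, A—D 11, D—E 19, A—F 18, E—F 20] → take A—D (11); add A.
Step 5: frontier [A—E 20, C—E 16, D—E 19, E—F 20] → take C—E (16); add E.
MST edges: D—F, C—F, B—C, A—D, C—E; total weight 2+5+9+11+16 = 43.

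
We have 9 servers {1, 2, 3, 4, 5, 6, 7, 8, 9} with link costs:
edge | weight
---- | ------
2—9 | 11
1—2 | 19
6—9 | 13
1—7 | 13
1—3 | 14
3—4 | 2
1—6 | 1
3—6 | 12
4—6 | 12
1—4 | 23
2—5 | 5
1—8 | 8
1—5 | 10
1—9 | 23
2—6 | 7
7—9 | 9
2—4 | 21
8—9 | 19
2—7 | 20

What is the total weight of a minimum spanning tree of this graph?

Prim's algorithm from 9:
Step 1: cheapest edge leaving the tree is 7—9 (9); add 7.
Step 2: cheapest edge leaving the tree is 2—9 (11); add 2.
Step 3: cheapest edge leaving the tree is 2—5 (5); add 5.
Step 4: cheapest edge leaving the tree is 2—6 (7); add 6.
Step 5: cheapest edge leaving the tree is 1—6 (1); add 1.
Step 6: cheapest edge leaving the tree is 1—8 (8); add 8.
Step 7: cheapest edge leaving the tree is 3—6 (12); add 3.
Step 8: cheapest edge leaving the tree is 3—4 (2); add 4.
MST edges: 7—9, 2—9, 2—5, 2—6, 1—6, 1—8, 3—6, 3—4; total weight 9+11+5+7+1+8+12+2 = 55.

55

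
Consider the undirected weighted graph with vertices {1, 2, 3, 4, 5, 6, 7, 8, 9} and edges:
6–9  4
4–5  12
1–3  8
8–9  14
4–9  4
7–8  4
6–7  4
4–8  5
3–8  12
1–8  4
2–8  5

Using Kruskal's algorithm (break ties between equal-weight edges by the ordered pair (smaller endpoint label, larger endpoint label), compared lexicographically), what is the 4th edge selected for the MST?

6-9

Kruskal: consider edges lightest-first.
1–8 (4): add — endpoints in different components.
4–9 (4): add — endpoints in different components.
6–7 (4): add — endpoints in different components.
6–9 (4): add — endpoints in different components.
7–8 (4): add — endpoints in different components.
2–8 (5): add — endpoints in different components.
4–8 (5): skip — 4 and 8 already connected.
1–3 (8): add — endpoints in different components.
3–8 (12): skip — 3 and 8 already connected.
4–5 (12): add — endpoints in different components.
The 4th edge added is 6–9.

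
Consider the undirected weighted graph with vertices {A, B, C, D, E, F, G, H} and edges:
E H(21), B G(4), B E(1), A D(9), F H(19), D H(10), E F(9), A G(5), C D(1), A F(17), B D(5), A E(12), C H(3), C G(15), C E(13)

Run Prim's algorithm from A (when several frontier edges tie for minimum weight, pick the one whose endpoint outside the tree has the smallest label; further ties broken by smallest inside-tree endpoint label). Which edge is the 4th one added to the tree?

Prim, starting at A.
Step 1: cheapest edge leaving the tree is A G (5); add G.
Step 2: cheapest edge leaving the tree is B G (4); add B.
Step 3: cheapest edge leaving the tree is B E (1); add E.
Step 4: cheapest edge leaving the tree is B D (5); add D.
Step 5: cheapest edge leaving the tree is C D (1); add C.
Step 6: cheapest edge leaving the tree is C H (3); add H.
Step 7: cheapest edge leaving the tree is E F (9); add F.
The 4th edge added is B D.

B-D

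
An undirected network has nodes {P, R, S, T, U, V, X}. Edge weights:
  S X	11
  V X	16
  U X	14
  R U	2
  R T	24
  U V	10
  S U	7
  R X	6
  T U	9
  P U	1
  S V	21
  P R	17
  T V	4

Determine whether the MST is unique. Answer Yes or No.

Yes

Sort edges by weight, then run Kruskal:
P U (1): add — endpoints in different components.
R U (2): add — endpoints in different components.
T V (4): add — endpoints in different components.
R X (6): add — endpoints in different components.
S U (7): add — endpoints in different components.
T U (9): add — endpoints in different components.
Every non-tree edge has weight strictly greater than the heaviest edge on the tree path between its endpoints, so the MST is unique.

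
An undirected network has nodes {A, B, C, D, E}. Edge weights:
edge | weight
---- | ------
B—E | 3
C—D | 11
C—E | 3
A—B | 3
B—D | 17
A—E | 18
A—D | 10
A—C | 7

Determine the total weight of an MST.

Prim's algorithm from C:
Step 1: cheapest edge leaving the tree is C—E (3); add E.
Step 2: cheapest edge leaving the tree is B—E (3); add B.
Step 3: cheapest edge leaving the tree is A—B (3); add A.
Step 4: cheapest edge leaving the tree is A—D (10); add D.
MST edges: C—E, B—E, A—B, A—D; total weight 3+3+3+10 = 19.

19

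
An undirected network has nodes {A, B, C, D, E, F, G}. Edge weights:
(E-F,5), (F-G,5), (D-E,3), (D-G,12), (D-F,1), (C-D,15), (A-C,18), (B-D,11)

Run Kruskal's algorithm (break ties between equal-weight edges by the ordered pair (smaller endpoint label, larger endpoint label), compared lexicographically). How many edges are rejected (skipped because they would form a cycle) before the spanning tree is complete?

2

Kruskal's algorithm — process edges by increasing weight (ties by edge label):
D-F (1): add. Components now {A} {B} {C} {D,F} {E} {G}
D-E (3): add. Components now {A} {B} {C} {D,E,F} {G}
E-F (5): skip — E and F already connected.
F-G (5): add. Components now {A} {B} {C} {D,E,F,G}
B-D (11): add. Components now {A} {B,D,E,F,G} {C}
D-G (12): skip — D and G already connected.
C-D (15): add. Components now {A} {B,C,D,E,F,G}
A-C (18): add. Components now {A,B,C,D,E,F,G}
Edges rejected before the tree was complete: 2.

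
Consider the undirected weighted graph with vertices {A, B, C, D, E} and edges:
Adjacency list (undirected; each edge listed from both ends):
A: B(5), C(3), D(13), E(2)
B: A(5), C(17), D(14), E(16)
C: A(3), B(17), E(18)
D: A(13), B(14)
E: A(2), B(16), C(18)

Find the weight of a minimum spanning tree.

23

Prim, starting at C.
Step 1: frontier [A-C 3, B-C 17, C-E 18] → take A-C (3); add A.
Step 2: frontier [A-E 2, A-B 5, A-D 13, B-C 17, C-E 18] → take A-E (2); add E.
Step 3: frontier [A-B 5, A-D 13, B-C 17, B-E 16] → take A-B (5); add B.
Step 4: frontier [A-D 13, B-D 14] → take A-D (13); add D.
MST edges: A-C, A-E, A-B, A-D; total weight 3+2+5+13 = 23.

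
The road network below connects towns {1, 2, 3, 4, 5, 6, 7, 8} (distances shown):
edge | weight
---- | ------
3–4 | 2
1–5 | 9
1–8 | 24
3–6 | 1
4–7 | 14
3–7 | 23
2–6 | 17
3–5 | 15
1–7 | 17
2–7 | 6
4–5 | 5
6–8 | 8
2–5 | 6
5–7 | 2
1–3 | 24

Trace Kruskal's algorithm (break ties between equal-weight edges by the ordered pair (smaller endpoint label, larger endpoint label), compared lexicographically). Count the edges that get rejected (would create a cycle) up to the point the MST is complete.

1

Sort edges by weight, then run Kruskal:
3–6 (1): add — endpoints in different components.
3–4 (2): add — endpoints in different components.
5–7 (2): add — endpoints in different components.
4–5 (5): add — endpoints in different components.
2–5 (6): add — endpoints in different components.
2–7 (6): skip — 2 and 7 already connected.
6–8 (8): add — endpoints in different components.
1–5 (9): add — endpoints in different components.
Edges rejected before the tree was complete: 1.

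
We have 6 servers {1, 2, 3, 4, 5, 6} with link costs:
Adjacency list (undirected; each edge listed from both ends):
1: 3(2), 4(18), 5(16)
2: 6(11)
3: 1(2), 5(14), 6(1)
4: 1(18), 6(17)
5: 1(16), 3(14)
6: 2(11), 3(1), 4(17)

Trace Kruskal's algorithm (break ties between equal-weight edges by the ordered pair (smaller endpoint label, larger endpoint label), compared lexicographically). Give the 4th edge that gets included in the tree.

3-5

Kruskal's algorithm — process edges by increasing weight (ties by edge label):
3–6 (1): add. Components now {1} {2} {3,6} {4} {5}
1–3 (2): add. Components now {1,3,6} {2} {4} {5}
2–6 (11): add. Components now {1,2,3,6} {4} {5}
3–5 (14): add. Components now {1,2,3,5,6} {4}
1–5 (16): skip — 1 and 5 already connected.
4–6 (17): add. Components now {1,2,3,4,5,6}
The 4th edge added is 3–5.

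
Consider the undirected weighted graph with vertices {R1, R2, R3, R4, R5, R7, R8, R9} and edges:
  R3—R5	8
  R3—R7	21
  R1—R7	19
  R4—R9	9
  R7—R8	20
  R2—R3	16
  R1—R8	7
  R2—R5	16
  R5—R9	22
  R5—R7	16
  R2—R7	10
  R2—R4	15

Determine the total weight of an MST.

84

Grow the tree from R9 using Prim:
Step 1: cheapest edge leaving the tree is R4—R9 (9); add R4.
Step 2: cheapest edge leaving the tree is R2—R4 (15); add R2.
Step 3: cheapest edge leaving the tree is R2—R7 (10); add R7.
Step 4: cheapest edge leaving the tree is R2—R3 (16); add R3.
Step 5: cheapest edge leaving the tree is R3—R5 (8); add R5.
Step 6: cheapest edge leaving the tree is R1—R7 (19); add R1.
Step 7: cheapest edge leaving the tree is R1—R8 (7); add R8.
MST edges: R4—R9, R2—R4, R2—R7, R2—R3, R3—R5, R1—R7, R1—R8; total weight 9+15+10+16+8+19+7 = 84.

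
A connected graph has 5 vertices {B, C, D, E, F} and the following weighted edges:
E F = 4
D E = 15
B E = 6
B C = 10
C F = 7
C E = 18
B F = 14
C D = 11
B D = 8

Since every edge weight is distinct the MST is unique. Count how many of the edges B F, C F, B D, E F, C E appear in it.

3

Sort edges by weight, then run Kruskal:
E F (4): add — endpoints in different components.
B E (6): add — endpoints in different components.
C F (7): add — endpoints in different components.
B D (8): add — endpoints in different components.
MST edge set: {E F, B E, C F, B D}.
Of the listed edges, {C F, B D, E F} are in the MST → 3.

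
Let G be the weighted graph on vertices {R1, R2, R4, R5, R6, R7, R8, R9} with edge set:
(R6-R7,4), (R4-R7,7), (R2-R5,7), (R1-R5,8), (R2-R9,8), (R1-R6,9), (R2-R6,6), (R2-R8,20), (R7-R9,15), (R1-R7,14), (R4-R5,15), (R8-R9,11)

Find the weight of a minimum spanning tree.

51

Prim, starting at R7.
Step 1: cheapest edge leaving the tree is R6-R7 (4); add R6.
Step 2: cheapest edge leaving the tree is R2-R6 (6); add R2.
Step 3: cheapest edge leaving the tree is R4-R7 (7); add R4.
Step 4: cheapest edge leaving the tree is R2-R5 (7); add R5.
Step 5: cheapest edge leaving the tree is R1-R5 (8); add R1.
Step 6: cheapest edge leaving the tree is R2-R9 (8); add R9.
Step 7: cheapest edge leaving the tree is R8-R9 (11); add R8.
MST edges: R6-R7, R2-R6, R4-R7, R2-R5, R1-R5, R2-R9, R8-R9; total weight 4+6+7+7+8+8+11 = 51.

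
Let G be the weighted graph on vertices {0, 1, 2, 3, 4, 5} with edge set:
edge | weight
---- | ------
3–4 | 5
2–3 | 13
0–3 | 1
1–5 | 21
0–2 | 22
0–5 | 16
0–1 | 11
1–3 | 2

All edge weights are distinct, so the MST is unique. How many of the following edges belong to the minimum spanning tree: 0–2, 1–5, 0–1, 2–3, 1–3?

Kruskal: consider edges lightest-first.
0–3 (1): add. Components now {0,3} {1} {2} {4} {5}
1–3 (2): add. Components now {0,1,3} {2} {4} {5}
3–4 (5): add. Components now {0,1,3,4} {2} {5}
0–1 (11): skip — 0 and 1 already connected.
2–3 (13): add. Components now {0,1,2,3,4} {5}
0–5 (16): add. Components now {0,1,2,3,4,5}
MST edge set: {0–3, 1–3, 3–4, 2–3, 0–5}.
Of the listed edges, {2–3, 1–3} are in the MST → 2.

2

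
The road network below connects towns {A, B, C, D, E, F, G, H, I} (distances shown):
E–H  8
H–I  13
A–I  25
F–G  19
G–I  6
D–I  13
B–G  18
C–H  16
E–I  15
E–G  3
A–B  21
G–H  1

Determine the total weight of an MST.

Sort edges by weight, then run Kruskal:
G–H (1): add — endpoints in different components.
E–G (3): add — endpoints in different components.
G–I (6): add — endpoints in different components.
E–H (8): skip — E and H already connected.
D–I (13): add — endpoints in different components.
H–I (13): skip — H and I already connected.
E–I (15): skip — E and I already connected.
C–H (16): add — endpoints in different components.
B–G (18): add — endpoints in different components.
F–G (19): add — endpoints in different components.
A–B (21): add — endpoints in different components.
MST edges: G–H, E–G, G–I, D–I, C–H, B–G, F–G, A–B; total weight 1+3+6+13+16+18+19+21 = 97.

97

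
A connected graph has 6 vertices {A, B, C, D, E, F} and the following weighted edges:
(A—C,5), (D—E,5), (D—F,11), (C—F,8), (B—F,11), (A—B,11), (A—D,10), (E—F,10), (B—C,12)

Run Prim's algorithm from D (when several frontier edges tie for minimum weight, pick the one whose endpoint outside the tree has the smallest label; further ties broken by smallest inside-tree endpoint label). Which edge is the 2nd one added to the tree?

A-D

Prim, starting at D.
Step 1: frontier [D—E 5, A—D 10, D—F 11] → take D—E (5); add E.
Step 2: frontier [A—D 10, D—F 11, E—F 10] → take A—D (10); add A.
Step 3: frontier [A—C 5, A—B 11, D—F 11, E—F 10] → take A—C (5); add C.
Step 4: frontier [A—B 11, C—F 8, B—C 12, D—F 11, E—F 10] → take C—F (8); add F.
Step 5: frontier [A—B 11, B—C 12, B—F 11] → take A—B (11); add B.
The 2nd edge added is A—D.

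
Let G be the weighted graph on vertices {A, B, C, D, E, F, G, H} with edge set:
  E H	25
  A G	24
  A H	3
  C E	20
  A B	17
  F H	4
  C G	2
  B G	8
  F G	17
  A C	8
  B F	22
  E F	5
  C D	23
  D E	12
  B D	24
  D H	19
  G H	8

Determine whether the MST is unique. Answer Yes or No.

Kruskal's algorithm — process edges by increasing weight (ties by edge label):
C G (2): add — endpoints in different components.
A H (3): add — endpoints in different components.
F H (4): add — endpoints in different components.
E F (5): add — endpoints in different components.
A C (8): add — endpoints in different components.
B G (8): add — endpoints in different components.
G H (8): skip — G and H already connected.
D E (12): add — endpoints in different components.
Non-tree edge G H has weight 8, equal to the heaviest edge on its tree cycle — swapping gives another MST of the same weight. Not unique.

No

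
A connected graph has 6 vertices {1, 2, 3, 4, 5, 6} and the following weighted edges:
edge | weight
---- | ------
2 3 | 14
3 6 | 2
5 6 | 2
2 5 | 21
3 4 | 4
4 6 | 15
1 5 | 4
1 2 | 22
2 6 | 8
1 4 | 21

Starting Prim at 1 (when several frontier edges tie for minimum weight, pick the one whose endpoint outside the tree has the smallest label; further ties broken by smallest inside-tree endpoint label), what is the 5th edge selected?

2-6

Grow the tree from 1 using Prim:
Step 1: cheapest edge leaving the tree is 1 5 (4); add 5.
Step 2: cheapest edge leaving the tree is 5 6 (2); add 6.
Step 3: cheapest edge leaving the tree is 3 6 (2); add 3.
Step 4: cheapest edge leaving the tree is 3 4 (4); add 4.
Step 5: cheapest edge leaving the tree is 2 6 (8); add 2.
The 5th edge added is 2 6.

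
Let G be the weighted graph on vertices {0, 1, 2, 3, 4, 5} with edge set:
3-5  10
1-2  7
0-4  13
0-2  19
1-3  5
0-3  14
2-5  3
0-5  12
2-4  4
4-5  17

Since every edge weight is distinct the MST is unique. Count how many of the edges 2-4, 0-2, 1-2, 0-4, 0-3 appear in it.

2

Kruskal: consider edges lightest-first.
2-5 (3): add. Components now {0} {1} {2,5} {3} {4}
2-4 (4): add. Components now {0} {1} {2,4,5} {3}
1-3 (5): add. Components now {0} {1,3} {2,4,5}
1-2 (7): add. Components now {0} {1,2,3,4,5}
3-5 (10): skip — 3 and 5 already connected.
0-5 (12): add. Components now {0,1,2,3,4,5}
MST edge set: {2-5, 2-4, 1-3, 1-2, 0-5}.
Of the listed edges, {2-4, 1-2} are in the MST → 2.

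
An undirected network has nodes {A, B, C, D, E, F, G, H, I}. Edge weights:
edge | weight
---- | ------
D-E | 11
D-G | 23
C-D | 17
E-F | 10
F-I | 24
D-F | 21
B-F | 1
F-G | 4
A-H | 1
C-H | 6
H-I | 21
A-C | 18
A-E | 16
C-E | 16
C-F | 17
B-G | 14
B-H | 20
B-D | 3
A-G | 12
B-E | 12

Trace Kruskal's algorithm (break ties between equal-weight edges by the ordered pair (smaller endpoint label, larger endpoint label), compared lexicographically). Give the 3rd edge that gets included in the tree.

B-D

Kruskal's algorithm — process edges by increasing weight (ties by edge label):
A-H (1): add — endpoints in different components.
B-F (1): add — endpoints in different components.
B-D (3): add — endpoints in different components.
F-G (4): add — endpoints in different components.
C-H (6): add — endpoints in different components.
E-F (10): add — endpoints in different components.
D-E (11): skip — D and E already connected.
A-G (12): add — endpoints in different components.
B-E (12): skip — B and E already connected.
B-G (14): skip — B and G already connected.
A-E (16): skip — A and E already connected.
C-E (16): skip — C and E already connected.
C-D (17): skip — C and D already connected.
C-F (17): skip — C and F already connected.
A-C (18): skip — A and C already connected.
B-H (20): skip — B and H already connected.
D-F (21): skip — D and F already connected.
H-I (21): add — endpoints in different components.
The 3rd edge added is B-D.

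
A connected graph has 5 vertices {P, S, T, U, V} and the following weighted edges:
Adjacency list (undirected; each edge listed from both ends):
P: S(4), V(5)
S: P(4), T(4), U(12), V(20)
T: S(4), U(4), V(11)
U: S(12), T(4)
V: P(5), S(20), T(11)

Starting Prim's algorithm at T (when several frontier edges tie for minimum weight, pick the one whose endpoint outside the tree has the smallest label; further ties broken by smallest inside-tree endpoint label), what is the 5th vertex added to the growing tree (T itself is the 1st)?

Prim, starting at T.
Step 1: frontier [S T 4, T U 4, T V 11] → take S T (4); add S.
Step 2: frontier [P S 4, S U 12, S V 20, T U 4, T V 11] → take P S (4); add P.
Step 3: frontier [P V 5, S U 12, S V 20, T U 4, T V 11] → take T U (4); add U.
Step 4: frontier [P V 5, S V 20, T V 11] → take P V (5); add V.
Vertex order: T, S, P, U, V. The 5th vertex is V.

V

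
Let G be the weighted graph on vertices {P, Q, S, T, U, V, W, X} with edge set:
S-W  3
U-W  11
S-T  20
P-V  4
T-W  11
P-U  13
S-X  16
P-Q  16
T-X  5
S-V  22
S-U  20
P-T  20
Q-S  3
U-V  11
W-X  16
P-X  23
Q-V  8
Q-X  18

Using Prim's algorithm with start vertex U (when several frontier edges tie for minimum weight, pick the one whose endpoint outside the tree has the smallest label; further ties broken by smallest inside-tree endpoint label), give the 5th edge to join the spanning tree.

S-W

Prim, starting at U.
Step 1: cheapest edge leaving the tree is U-V (11); add V.
Step 2: cheapest edge leaving the tree is P-V (4); add P.
Step 3: cheapest edge leaving the tree is Q-V (8); add Q.
Step 4: cheapest edge leaving the tree is Q-S (3); add S.
Step 5: cheapest edge leaving the tree is S-W (3); add W.
Step 6: cheapest edge leaving the tree is T-W (11); add T.
Step 7: cheapest edge leaving the tree is T-X (5); add X.
The 5th edge added is S-W.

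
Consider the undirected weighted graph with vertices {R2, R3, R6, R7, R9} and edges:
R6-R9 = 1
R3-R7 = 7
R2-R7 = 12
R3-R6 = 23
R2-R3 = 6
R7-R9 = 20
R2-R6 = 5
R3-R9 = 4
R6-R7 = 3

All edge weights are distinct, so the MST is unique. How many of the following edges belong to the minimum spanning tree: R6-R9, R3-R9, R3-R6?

2

Kruskal: consider edges lightest-first.
R6-R9 (1): add. Components now {R2} {R6,R9} {R3} {R7}
R6-R7 (3): add. Components now {R2} {R6,R7,R9} {R3}
R3-R9 (4): add. Components now {R2} {R3,R6,R7,R9}
R2-R6 (5): add. Components now {R2,R3,R6,R7,R9}
MST edge set: {R6-R9, R6-R7, R3-R9, R2-R6}.
Of the listed edges, {R6-R9, R3-R9} are in the MST → 2.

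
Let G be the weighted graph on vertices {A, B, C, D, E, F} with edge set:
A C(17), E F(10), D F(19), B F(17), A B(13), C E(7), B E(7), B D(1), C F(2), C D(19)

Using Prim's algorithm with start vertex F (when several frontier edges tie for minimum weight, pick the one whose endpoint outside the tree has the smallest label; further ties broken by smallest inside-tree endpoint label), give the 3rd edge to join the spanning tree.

Prim, starting at F.
Step 1: cheapest edge leaving the tree is C F (2); add C.
Step 2: cheapest edge leaving the tree is C E (7); add E.
Step 3: cheapest edge leaving the tree is B E (7); add B.
Step 4: cheapest edge leaving the tree is B D (1); add D.
Step 5: cheapest edge leaving the tree is A B (13); add A.
The 3rd edge added is B E.

B-E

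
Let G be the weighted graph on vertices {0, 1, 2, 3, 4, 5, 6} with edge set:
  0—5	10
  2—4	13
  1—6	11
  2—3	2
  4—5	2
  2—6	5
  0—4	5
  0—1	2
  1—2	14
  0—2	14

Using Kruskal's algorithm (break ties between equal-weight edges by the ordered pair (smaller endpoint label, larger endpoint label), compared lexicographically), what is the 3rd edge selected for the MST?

Sort edges by weight, then run Kruskal:
0—1 (2): add — endpoints in different components.
2—3 (2): add — endpoints in different components.
4—5 (2): add — endpoints in different components.
0—4 (5): add — endpoints in different components.
2—6 (5): add — endpoints in different components.
0—5 (10): skip — 0 and 5 already connected.
1—6 (11): add — endpoints in different components.
The 3rd edge added is 4—5.

4-5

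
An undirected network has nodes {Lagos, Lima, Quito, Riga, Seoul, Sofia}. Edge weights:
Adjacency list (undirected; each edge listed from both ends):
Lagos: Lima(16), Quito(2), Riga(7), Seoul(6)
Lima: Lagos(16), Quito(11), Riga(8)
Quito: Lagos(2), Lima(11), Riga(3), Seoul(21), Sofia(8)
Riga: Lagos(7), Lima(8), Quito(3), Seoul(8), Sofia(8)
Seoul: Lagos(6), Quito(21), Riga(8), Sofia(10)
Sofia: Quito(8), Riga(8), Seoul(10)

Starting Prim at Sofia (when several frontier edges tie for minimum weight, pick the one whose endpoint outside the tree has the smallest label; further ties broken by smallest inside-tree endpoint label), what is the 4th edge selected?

Prim, starting at Sofia.
Step 1: frontier [Quito-Sofia 8, Riga-Sofia 8, Seoul-Sofia 10] → take Quito-Sofia (8); add Quito.
Step 2: frontier [Lagos-Quito 2, Quito-Riga 3, Lima-Quito 11, Quito-Seoul 21, Riga-Sofia 8, Seoul-Sofia 10] → take Lagos-Quito (2); add Lagos.
Step 3: frontier [Lagos-Seoul 6, Lagos-Riga 7, Lagos-Lima 16, Quito-Riga 3, Lima-Quito 11, Quito-Seoul 21, Riga-Sofia 8, Seoul-Sofia 10] → take Quito-Riga (3); add Riga.
Step 4: frontier [Lagos-Seoul 6, Lagos-Lima 16, Lima-Quito 11, Quito-Seoul 21, Lima-Riga 8, Riga-Seoul 8, Seoul-Sofia 10] → take Lagos-Seoul (6); add Seoul.
Step 5: frontier [Lagos-Lima 16, Lima-Quito 11, Lima-Riga 8] → take Lima-Riga (8); add Lima.
The 4th edge added is Lagos-Seoul.

Lagos-Seoul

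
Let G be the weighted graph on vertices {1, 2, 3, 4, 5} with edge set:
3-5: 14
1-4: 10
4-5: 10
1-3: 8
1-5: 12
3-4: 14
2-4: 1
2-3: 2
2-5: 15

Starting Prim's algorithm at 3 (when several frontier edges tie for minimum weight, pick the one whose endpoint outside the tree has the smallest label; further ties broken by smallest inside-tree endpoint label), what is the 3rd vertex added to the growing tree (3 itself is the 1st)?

Prim's algorithm from 3:
Step 1: frontier [2-3 2, 1-3 8, 3-4 14, 3-5 14] → take 2-3 (2); add 2.
Step 2: frontier [2-4 1, 2-5 15, 1-3 8, 3-4 14, 3-5 14] → take 2-4 (1); add 4.
Step 3: frontier [2-5 15, 1-3 8, 3-5 14, 1-4 10, 4-5 10] → take 1-3 (8); add 1.
Step 4: frontier [1-5 12, 2-5 15, 3-5 14, 4-5 10] → take 4-5 (10); add 5.
Vertex order: 3, 2, 4, 1, 5. The 3rd vertex is 4.

4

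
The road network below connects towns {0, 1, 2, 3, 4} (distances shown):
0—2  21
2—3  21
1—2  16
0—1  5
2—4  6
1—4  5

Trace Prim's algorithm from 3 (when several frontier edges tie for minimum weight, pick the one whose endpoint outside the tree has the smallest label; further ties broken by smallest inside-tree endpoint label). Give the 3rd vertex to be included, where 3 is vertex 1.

4

Prim's algorithm from 3:
Step 1: frontier [2—3 21] → take 2—3 (21); add 2.
Step 2: frontier [2—4 6, 1—2 16, 0—2 21] → take 2—4 (6); add 4.
Step 3: frontier [1—2 16, 0—2 21, 1—4 5] → take 1—4 (5); add 1.
Step 4: frontier [0—1 5, 0—2 21] → take 0—1 (5); add 0.
Vertex order: 3, 2, 4, 1, 0. The 3rd vertex is 4.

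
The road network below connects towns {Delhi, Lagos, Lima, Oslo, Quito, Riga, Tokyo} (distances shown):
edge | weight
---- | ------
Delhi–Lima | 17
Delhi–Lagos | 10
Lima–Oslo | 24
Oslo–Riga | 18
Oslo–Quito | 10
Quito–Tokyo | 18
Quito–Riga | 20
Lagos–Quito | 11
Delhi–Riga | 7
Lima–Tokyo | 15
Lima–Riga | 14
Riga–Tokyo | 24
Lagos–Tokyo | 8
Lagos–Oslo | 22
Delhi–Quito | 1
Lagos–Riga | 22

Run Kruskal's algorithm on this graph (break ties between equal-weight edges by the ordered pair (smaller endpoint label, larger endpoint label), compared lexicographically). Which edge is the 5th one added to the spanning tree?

Kruskal: consider edges lightest-first.
Delhi–Quito (1): add. Components now {Lima} {Riga} {Delhi,Quito} {Tokyo} {Oslo} {Lagos}
Delhi–Riga (7): add. Components now {Lima} {Delhi,Quito,Riga} {Tokyo} {Oslo} {Lagos}
Lagos–Tokyo (8): add. Components now {Lima} {Delhi,Quito,Riga} {Lagos,Tokyo} {Oslo}
Delhi–Lagos (10): add. Components now {Lima} {Delhi,Lagos,Quito,Riga,Tokyo} {Oslo}
Oslo–Quito (10): add. Components now {Lima} {Delhi,Lagos,Oslo,Quito,Riga,Tokyo}
Lagos–Quito (11): skip — Quito and Lagos already connected.
Lima–Riga (14): add. Components now {Delhi,Lagos,Lima,Oslo,Quito,Riga,Tokyo}
The 5th edge added is Oslo–Quito.

Oslo-Quito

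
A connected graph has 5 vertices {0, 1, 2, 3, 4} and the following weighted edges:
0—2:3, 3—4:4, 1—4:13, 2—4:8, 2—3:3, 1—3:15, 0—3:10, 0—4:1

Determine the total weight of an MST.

Kruskal's algorithm — process edges by increasing weight (ties by edge label):
0—4 (1): add. Components now {0,4} {1} {2} {3}
0—2 (3): add. Components now {0,2,4} {1} {3}
2—3 (3): add. Components now {0,2,3,4} {1}
3—4 (4): skip — 3 and 4 already connected.
2—4 (8): skip — 2 and 4 already connected.
0—3 (10): skip — 0 and 3 already connected.
1—4 (13): add. Components now {0,1,2,3,4}
MST edges: 0—4, 0—2, 2—3, 1—4; total weight 1+3+3+13 = 20.

20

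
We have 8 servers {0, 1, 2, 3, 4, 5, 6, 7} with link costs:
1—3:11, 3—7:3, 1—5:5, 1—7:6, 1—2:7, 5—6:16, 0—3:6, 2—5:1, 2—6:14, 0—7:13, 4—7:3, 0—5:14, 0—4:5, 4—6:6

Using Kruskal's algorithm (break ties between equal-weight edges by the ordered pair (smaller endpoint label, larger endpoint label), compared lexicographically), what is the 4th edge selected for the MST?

Kruskal: consider edges lightest-first.
2—5 (1): add — endpoints in different components.
3—7 (3): add — endpoints in different components.
4—7 (3): add — endpoints in different components.
0—4 (5): add — endpoints in different components.
1—5 (5): add — endpoints in different components.
0—3 (6): skip — 0 and 3 already connected.
1—7 (6): add — endpoints in different components.
4—6 (6): add — endpoints in different components.
The 4th edge added is 0—4.

0-4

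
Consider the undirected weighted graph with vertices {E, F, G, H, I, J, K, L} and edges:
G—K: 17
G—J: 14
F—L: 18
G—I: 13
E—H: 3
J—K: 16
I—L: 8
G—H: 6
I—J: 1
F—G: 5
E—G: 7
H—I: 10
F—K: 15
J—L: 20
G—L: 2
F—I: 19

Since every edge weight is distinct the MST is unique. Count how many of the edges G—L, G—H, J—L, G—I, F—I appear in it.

2

Sort edges by weight, then run Kruskal:
I—J (1): add — endpoints in different components.
G—L (2): add — endpoints in different components.
E—H (3): add — endpoints in different components.
F—G (5): add — endpoints in different components.
G—H (6): add — endpoints in different components.
E—G (7): skip — E and G already connected.
I—L (8): add — endpoints in different components.
H—I (10): skip — H and I already connected.
G—I (13): skip — G and I already connected.
G—J (14): skip — G and J already connected.
F—K (15): add — endpoints in different components.
MST edge set: {I—J, G—L, E—H, F—G, G—H, I—L, F—K}.
Of the listed edges, {G—L, G—H} are in the MST → 2.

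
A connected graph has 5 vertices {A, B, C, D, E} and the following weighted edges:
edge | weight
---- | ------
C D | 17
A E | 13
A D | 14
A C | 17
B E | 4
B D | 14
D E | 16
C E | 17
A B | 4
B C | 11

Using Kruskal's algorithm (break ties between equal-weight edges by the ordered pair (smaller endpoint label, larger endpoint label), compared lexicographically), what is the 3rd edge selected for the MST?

B-C

Kruskal: consider edges lightest-first.
A B (4): add — endpoints in different components.
B E (4): add — endpoints in different components.
B C (11): add — endpoints in different components.
A E (13): skip — A and E already connected.
A D (14): add — endpoints in different components.
The 3rd edge added is B C.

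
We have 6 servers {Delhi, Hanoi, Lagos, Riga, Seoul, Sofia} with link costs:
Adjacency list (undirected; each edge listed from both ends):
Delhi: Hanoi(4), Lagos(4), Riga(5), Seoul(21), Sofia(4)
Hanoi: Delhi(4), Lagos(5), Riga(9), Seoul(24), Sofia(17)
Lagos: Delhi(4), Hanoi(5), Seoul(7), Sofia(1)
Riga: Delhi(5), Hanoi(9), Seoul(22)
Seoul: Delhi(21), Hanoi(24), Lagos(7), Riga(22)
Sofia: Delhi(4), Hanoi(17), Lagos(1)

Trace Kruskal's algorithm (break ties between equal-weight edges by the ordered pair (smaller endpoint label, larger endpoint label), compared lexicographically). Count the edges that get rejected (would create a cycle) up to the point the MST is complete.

2

Kruskal's algorithm — process edges by increasing weight (ties by edge label):
Lagos–Sofia (1): add. Components now {Riga} {Delhi} {Seoul} {Lagos,Sofia} {Hanoi}
Delhi–Hanoi (4): add. Components now {Riga} {Delhi,Hanoi} {Seoul} {Lagos,Sofia}
Delhi–Lagos (4): add. Components now {Riga} {Delhi,Hanoi,Lagos,Sofia} {Seoul}
Delhi–Sofia (4): skip — Delhi and Sofia already connected.
Delhi–Riga (5): add. Components now {Delhi,Hanoi,Lagos,Riga,Sofia} {Seoul}
Hanoi–Lagos (5): skip — Hanoi and Lagos already connected.
Lagos–Seoul (7): add. Components now {Delhi,Hanoi,Lagos,Riga,Seoul,Sofia}
Edges rejected before the tree was complete: 2.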